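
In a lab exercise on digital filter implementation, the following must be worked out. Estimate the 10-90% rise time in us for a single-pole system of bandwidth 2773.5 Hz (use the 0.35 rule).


Rise time from bandwidth relationship:
tr = 0.35 / BW
   = 0.35 / 2773.5
   = 0.0001261943393 s
   = 126.1943 us

126.1943 us


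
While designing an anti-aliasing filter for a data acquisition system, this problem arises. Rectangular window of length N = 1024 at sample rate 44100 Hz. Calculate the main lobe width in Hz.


Main lobe width for a rectangular window:
Width = 2 * fs / N
      = 2 * 44100 / 1024
      = 88200 / 1024
      = 86.133 Hz

86.133 Hz


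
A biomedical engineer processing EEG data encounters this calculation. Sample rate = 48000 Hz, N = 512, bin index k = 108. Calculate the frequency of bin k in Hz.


Frequency of DFT bin k:
f_k = k * fs / N
    = 108 * 48000 / 512
    = 5184000 / 512
    = 10125.0 Hz

10125.0 Hz


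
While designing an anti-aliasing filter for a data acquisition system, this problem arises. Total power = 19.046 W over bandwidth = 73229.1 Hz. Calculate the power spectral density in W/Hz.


Power spectral density:
PSD = P / BW
    = 19.046 / 73229.1
    = 0.00026009 W/Hz

0.00026009 W/Hz


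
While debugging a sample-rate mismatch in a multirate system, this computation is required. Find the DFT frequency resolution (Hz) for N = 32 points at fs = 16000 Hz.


DFT frequency resolution:
df = fs / N
   = 16000 / 32
   = 500.0 Hz

500.0 Hz


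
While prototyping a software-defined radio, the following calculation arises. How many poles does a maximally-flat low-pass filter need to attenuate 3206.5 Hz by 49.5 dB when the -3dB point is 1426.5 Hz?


Butterworth filter order formula:
n = log10(10^(A/10) - 1) / (2 * log10(f_stop/f_pass))
10^(49.5/10) - 1 = 89124.0938
f_stop/f_pass = 3206.5 / 1426.5 = 2.2478
n = 7.0361 -> ceil = 8

8


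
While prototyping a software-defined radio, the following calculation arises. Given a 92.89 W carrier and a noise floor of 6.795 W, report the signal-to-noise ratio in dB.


SNR in decibels:
SNR = 10 * log10(Ps / Pn)
    = 10 * log10(92.89 / 6.795)
    = 10 * log10(13.6703)
    = 10 * 1.1358
    = 11.36 dB

11.36 dB


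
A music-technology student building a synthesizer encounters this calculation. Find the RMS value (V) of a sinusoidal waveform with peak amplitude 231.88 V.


RMS voltage for a sinusoidal waveform:
V_rms = V_peak / sqrt(2)
      = 231.88 / 1.414214
      = 163.964 V

163.964 V


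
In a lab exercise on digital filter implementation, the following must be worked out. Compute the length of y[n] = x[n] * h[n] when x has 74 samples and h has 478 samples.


Linear convolution output length:
L = N + M - 1
  = 74 + 478 - 1
  = 551 samples

551


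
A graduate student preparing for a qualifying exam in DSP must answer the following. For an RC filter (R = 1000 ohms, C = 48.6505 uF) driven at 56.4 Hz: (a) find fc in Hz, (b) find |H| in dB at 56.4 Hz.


Step 1 — cutoff frequency:
fc = 1 / (2*pi*R*C)
C = 48.6505 uF = 4.86505e-05 F
fc = 1 / (2*pi*1000*4.86505e-05)
   = 3.27139 Hz

Step 2 — magnitude at f = 56.4 Hz:
|H(f)| = 1 / sqrt(1 + (f/fc)^2)
f/fc = 56.4 / 3.27139 = 17.240378
|H| = 1 / sqrt(1 + 297.230634) = 0.057906
|H|_dB = 20*log10(0.057906) = -24.75 dB

fc = 3.27139 Hz; |H(56.4 Hz)| = -24.75 dB


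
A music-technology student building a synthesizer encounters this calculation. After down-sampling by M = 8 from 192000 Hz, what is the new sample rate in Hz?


Decimation reduces the sample rate:
fs_out = fs_in / M
       = 192000 / 8
       = 24000.0 Hz

24000.0 Hz


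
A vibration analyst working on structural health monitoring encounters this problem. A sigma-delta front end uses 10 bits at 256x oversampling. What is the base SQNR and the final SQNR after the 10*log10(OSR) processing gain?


Step 1 — baseline SQNR at Nyquist:
SQNR_base = 6.02*N + 1.76
          = 6.02*10 + 1.76
          = 61.96 dB

Step 2 — oversampling processing gain:
G = 10*log10(OSR) = 10*log10(256) = 24.08 dB

Step 3 — total:
SQNR_total = 61.96 + 24.08 = 86.04 dB

Base SQNR = 61.96 dB; oversampled SQNR = 86.04 dB


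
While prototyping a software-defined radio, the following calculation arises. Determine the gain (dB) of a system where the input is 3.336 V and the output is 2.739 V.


Voltage gain in dB:
G = 20 * log10(Vout / Vin)
  = 20 * log10(2.739 / 3.336)
  = 20 * log10(0.821043)
  = 20 * -0.085634
  = -1.71 dB

-1.71 dB


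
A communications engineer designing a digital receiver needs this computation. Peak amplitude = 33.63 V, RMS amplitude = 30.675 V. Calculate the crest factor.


Crest factor is the ratio of peak to RMS:
CF = V_peak / V_rms
   = 33.63 / 30.675
   = 1.0963

1.0963


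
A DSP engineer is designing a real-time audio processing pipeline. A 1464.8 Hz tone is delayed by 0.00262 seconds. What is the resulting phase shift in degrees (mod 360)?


Phase shift from frequency and time delay:
phi = 360 * f * t_delay
    = 360 * 1464.8 * 0.00262
    = 1381.6 degrees
    mod 360 = 301.6 degrees

301.6 degrees


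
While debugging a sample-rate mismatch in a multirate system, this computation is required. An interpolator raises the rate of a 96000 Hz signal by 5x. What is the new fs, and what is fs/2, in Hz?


Step 1 — output sample rate after interpolation by L:
fs_out = L * fs_in = 5 * 96000 = 480000 Hz

Step 2 — Nyquist frequency of the output stream:
f_Nyq = fs_out / 2 = 480000 / 2 = 240000.0 Hz

fs_out = 480000 Hz; f_Nyquist = 240000.0 Hz


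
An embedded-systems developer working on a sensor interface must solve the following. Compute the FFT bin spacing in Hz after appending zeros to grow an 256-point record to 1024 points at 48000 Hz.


Frequency resolution after zero-padding:
N_padded = 256 * 4 = 1024
df = fs / N_padded
   = 48000 / 1024
   = 46.875 Hz

46.875 Hz


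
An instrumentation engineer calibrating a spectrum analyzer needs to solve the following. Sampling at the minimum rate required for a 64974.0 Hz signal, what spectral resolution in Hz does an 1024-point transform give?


Step 1 — Nyquist sampling rate:
fs = 2 * fmax = 2 * 64974.0 = 129948.0 Hz

Step 2 — DFT bin spacing:
df = fs / N = 129948.0 / 1024 = 126.9023 Hz

126.9023 Hz


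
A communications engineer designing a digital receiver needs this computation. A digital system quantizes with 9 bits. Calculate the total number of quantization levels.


Number of quantization levels = 2^N
= 2^9
= 512

512


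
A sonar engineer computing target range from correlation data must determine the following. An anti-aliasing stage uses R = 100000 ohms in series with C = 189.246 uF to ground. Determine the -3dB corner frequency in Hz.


Cutoff frequency of a first-order RC filter:
fc = 1 / (2 * pi * R * C)
C = 189.246 uF = 0.000189246 F
fc = 1 / (2 * pi * 100000 * 0.000189246)
   = 1 / 118.90676866425
   = 0.00841 Hz

0.00841 Hz


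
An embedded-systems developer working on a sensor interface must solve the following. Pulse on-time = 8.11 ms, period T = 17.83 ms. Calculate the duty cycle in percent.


Duty cycle as a percentage:
DC = (t_on / T) * 100
   = (8.11 / 17.83) * 100
   = 0.454851 * 100
   = 45.49 %

45.49 %


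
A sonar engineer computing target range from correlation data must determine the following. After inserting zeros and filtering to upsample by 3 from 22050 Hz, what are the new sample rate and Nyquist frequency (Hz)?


Step 1 — output sample rate after interpolation by L:
fs_out = L * fs_in = 3 * 22050 = 66150 Hz

Step 2 — Nyquist frequency of the output stream:
f_Nyq = fs_out / 2 = 66150 / 2 = 33075.0 Hz

fs_out = 66150 Hz; f_Nyquist = 33075.0 Hz


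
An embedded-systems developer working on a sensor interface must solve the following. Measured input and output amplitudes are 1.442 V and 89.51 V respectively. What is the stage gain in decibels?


Voltage gain in dB:
G = 20 * log10(Vout / Vin)
  = 20 * log10(89.51 / 1.442)
  = 20 * log10(62.073509)
  = 20 * 1.792906
  = 35.86 dB

35.86 dB


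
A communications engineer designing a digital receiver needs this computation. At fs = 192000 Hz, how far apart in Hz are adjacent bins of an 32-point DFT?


DFT frequency resolution:
df = fs / N
   = 192000 / 32
   = 6000.0 Hz

6000.0 Hz


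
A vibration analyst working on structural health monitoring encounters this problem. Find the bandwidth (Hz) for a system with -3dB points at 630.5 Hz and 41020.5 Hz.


Bandwidth is the difference of -3dB frequencies:
BW = f_high - f_low
   = 41020.5 - 630.5
   = 40390.0 Hz

40390.0 Hz


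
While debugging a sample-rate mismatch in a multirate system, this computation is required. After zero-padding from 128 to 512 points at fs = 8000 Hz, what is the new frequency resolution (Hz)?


Frequency resolution after zero-padding:
N_padded = 128 * 4 = 512
df = fs / N_padded
   = 8000 / 512
   = 15.625 Hz

15.625 Hz


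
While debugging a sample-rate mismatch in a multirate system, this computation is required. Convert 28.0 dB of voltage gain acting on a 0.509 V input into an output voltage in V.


Output voltage from dB gain:
V_out = V_in * 10^(gain_dB / 20)
      = 0.509 * 10^(28.0 / 20)
      = 0.509 * 25.118864
      = 12.7855 V

12.7855 V


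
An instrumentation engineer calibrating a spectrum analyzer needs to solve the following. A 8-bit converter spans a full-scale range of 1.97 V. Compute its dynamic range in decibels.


Dynamic range from full-scale to LSB:
V_min = V_max / 2^bits = 1.97 / 2^8
DR = 20 * log10(V_max / V_min)
   = 20 * log10(2^8)
   = 20 * 8 * log10(2)
   = 48.16 dB

48.16 dB


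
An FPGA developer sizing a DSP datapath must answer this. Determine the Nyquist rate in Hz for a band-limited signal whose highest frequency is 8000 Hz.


The Nyquist rate is twice the maximum frequency component.
fs_min = 2 * fmax
      = 2 * 8000
      = 16000 Hz

16000


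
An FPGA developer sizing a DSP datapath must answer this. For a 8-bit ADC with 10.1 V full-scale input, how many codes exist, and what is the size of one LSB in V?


Step 1 — number of quantization levels:
L = 2^N = 2^8 = 256

Step 2 — LSB step size:
delta = Vfs / L
      = 10.1 / 256
      = 0.03945312 V

Levels = 256; step size = 0.03945312 V


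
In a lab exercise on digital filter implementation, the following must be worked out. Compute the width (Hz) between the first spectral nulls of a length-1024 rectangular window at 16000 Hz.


Main lobe width for a rectangular window:
Width = 2 * fs / N
      = 2 * 16000 / 1024
      = 32000 / 1024
      = 31.25 Hz

31.25 Hz


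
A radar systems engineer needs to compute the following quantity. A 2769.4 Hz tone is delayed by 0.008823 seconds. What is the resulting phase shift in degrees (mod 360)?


Phase shift from frequency and time delay:
phi = 360 * f * t_delay
    = 360 * 2769.4 * 0.008823
    = 8796.39 degrees
    mod 360 = 156.39 degrees

156.39 degrees


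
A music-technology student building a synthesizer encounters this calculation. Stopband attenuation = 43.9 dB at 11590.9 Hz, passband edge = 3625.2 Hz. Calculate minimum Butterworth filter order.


Butterworth filter order formula:
n = log10(10^(A/10) - 1) / (2 * log10(f_stop/f_pass))
10^(43.9/10) - 1 = 24546.0892
f_stop/f_pass = 11590.9 / 3625.2 = 3.1973
n = 4.3484 -> ceil = 5

5


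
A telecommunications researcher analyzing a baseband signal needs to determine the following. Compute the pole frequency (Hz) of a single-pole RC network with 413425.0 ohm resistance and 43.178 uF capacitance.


Cutoff frequency of a first-order RC filter:
fc = 1 / (2 * pi * R * C)
C = 43.178 uF = 4.3178e-05 F
fc = 1 / (2 * pi * 413425.0 * 4.3178e-05)
   = 1 / 112.16029048933
   = 0.008916 Hz

0.008916 Hz


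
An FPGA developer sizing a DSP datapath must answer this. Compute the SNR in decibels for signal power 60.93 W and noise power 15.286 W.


SNR in decibels:
SNR = 10 * log10(Ps / Pn)
    = 10 * log10(60.93 / 15.286)
    = 10 * log10(3.986)
    = 10 * 0.6005
    = 6.01 dB

6.01 dB


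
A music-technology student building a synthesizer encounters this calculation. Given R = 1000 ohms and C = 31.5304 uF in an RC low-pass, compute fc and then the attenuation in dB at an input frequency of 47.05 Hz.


Step 1 — cutoff frequency:
fc = 1 / (2*pi*R*C)
C = 31.5304 uF = 3.15304e-05 F
fc = 1 / (2*pi*1000*3.15304e-05)
   = 5.04767 Hz

Step 2 — magnitude at f = 47.05 Hz:
|H(f)| = 1 / sqrt(1 + (f/fc)^2)
f/fc = 47.05 / 5.04767 = 9.321132
|H| = 1 / sqrt(1 + 86.883502) = 0.106671
|H|_dB = 20*log10(0.106671) = -19.44 dB

fc = 5.04767 Hz; |H(47.05 Hz)| = -19.44 dB


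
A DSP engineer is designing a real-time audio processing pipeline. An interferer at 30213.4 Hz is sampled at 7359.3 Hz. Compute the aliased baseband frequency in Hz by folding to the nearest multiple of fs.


Compute the nearest integer multiple of fs to the signal:
n = round(30213.4 / 7359.3) = 4
f_alias = |30213.4 - 4 * 7359.3|
        = |30213.4 - 29437.2|
        = 776.2 Hz

776.2


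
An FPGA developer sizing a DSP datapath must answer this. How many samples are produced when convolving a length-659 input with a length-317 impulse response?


Linear convolution output length:
L = N + M - 1
  = 659 + 317 - 1
  = 975 samples

975


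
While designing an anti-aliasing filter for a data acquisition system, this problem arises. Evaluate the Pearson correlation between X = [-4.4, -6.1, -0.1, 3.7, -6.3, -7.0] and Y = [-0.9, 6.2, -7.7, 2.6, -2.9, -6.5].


Pearson correlation coefficient (population):
r = cov(X,Y) / (std(X) * std(Y))
Mean X = -3.3667, Mean Y = -1.5333
Cov(X,Y) = 1.554444
Std(X) = 3.893442, Std(Y) = 4.862327
r = 0.0821

0.0821


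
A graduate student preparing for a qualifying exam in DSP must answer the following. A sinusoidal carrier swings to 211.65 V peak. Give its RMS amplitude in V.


RMS voltage for a sinusoidal waveform:
V_rms = V_peak / sqrt(2)
      = 211.65 / 1.414214
      = 149.659 V

149.659 V


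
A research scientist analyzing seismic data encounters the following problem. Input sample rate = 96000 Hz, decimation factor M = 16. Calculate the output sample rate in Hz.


Decimation reduces the sample rate:
fs_out = fs_in / M
       = 96000 / 16
       = 6000.0 Hz

6000.0 Hz


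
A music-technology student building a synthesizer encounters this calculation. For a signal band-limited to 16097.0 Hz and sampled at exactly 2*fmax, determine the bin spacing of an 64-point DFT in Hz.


Step 1 — Nyquist sampling rate:
fs = 2 * fmax = 2 * 16097.0 = 32194.0 Hz

Step 2 — DFT bin spacing:
df = fs / N = 32194.0 / 64 = 503.0312 Hz

503.0312 Hz


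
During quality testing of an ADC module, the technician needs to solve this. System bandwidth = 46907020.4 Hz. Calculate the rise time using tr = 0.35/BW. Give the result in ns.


Rise time from bandwidth relationship:
tr = 0.35 / BW
   = 0.35 / 46907020.4
   = 7.461569655e-09 s
   = 7.4616 ns

7.4616 ns


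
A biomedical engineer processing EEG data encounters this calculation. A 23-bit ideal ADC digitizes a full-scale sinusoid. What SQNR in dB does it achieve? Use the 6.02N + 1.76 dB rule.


Theoretical SNR for a full-scale sinusoid:
SNR = 6.02 * N + 1.76
    = 6.02 * 23 + 1.76
    = 138.46 + 1.76
    = 140.22 dB

140.22 dB


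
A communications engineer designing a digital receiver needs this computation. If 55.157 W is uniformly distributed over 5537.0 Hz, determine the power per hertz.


Power spectral density:
PSD = P / BW
    = 55.157 / 5537.0
    = 0.00996153 W/Hz

0.00996153 W/Hz


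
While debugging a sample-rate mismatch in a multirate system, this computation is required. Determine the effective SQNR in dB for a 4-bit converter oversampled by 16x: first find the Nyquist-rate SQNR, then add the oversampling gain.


Step 1 — baseline SQNR at Nyquist:
SQNR_base = 6.02*N + 1.76
          = 6.02*4 + 1.76
          = 25.84 dB

Step 2 — oversampling processing gain:
G = 10*log10(OSR) = 10*log10(16) = 12.04 dB

Step 3 — total:
SQNR_total = 25.84 + 12.04 = 37.88 dB

Base SQNR = 25.84 dB; oversampled SQNR = 37.88 dB


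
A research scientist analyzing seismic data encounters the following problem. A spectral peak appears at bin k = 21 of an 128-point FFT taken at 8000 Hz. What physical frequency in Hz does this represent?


Frequency of DFT bin k:
f_k = k * fs / N
    = 21 * 8000 / 128
    = 168000 / 128
    = 1312.5 Hz

1312.5 Hz


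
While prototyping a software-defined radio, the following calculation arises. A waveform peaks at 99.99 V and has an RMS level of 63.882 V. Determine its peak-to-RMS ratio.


Crest factor is the ratio of peak to RMS:
CF = V_peak / V_rms
   = 99.99 / 63.882
   = 1.5652

1.5652


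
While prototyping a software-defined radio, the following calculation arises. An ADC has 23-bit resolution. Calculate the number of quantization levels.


Number of quantization levels = 2^N
= 2^23
= 8388608

8388608


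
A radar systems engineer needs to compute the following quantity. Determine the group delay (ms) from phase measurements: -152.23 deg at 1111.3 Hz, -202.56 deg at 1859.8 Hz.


Group delay from phase difference:
tau = -d(phi)/d(omega)
d(phi) = -50.33 deg = -0.878424 rad
d(omega) = 2*pi*(1859.8 - 1111.3) = 4702.9642 rad/s
tau = -(-0.878424) / 4702.9642
    = 0.1868 ms

0.1868 ms


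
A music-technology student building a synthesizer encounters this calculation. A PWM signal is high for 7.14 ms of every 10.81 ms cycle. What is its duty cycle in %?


Duty cycle as a percentage:
DC = (t_on / T) * 100
   = (7.14 / 10.81) * 100
   = 0.6605 * 100
   = 66.05 %

66.05 %


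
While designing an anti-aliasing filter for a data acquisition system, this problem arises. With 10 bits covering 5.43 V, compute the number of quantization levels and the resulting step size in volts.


Step 1 — number of quantization levels:
L = 2^N = 2^10 = 1024

Step 2 — LSB step size:
delta = Vfs / L
      = 5.43 / 1024
      = 0.00530273 V

Levels = 1024; step size = 0.00530273 V


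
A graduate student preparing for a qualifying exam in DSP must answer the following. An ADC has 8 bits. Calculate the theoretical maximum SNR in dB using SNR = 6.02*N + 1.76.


Theoretical SNR for a full-scale sinusoid:
SNR = 6.02 * N + 1.76
    = 6.02 * 8 + 1.76
    = 48.16 + 1.76
    = 49.92 dB

49.92 dB


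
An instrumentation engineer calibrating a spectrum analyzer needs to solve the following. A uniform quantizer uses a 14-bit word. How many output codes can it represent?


Number of quantization levels = 2^N
= 2^14
= 16384

16384


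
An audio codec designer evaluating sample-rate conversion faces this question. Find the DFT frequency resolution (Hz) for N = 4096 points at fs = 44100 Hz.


DFT frequency resolution:
df = fs / N
   = 44100 / 4096
   = 10.7666 Hz

10.7666 Hz


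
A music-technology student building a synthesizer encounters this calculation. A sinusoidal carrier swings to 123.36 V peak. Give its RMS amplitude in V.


RMS voltage for a sinusoidal waveform:
V_rms = V_peak / sqrt(2)
      = 123.36 / 1.414214
      = 87.229 V

87.229 V


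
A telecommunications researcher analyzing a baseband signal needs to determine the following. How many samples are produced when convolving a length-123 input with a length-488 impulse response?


Linear convolution output length:
L = N + M - 1
  = 123 + 488 - 1
  = 610 samples

610


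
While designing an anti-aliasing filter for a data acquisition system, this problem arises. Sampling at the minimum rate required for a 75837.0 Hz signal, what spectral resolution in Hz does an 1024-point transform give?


Step 1 — Nyquist sampling rate:
fs = 2 * fmax = 2 * 75837.0 = 151674.0 Hz

Step 2 — DFT bin spacing:
df = fs / N = 151674.0 / 1024 = 148.1191 Hz

148.1191 Hz


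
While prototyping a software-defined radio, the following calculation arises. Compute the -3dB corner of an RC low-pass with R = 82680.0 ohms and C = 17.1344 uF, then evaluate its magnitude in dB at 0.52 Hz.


Step 1 — cutoff frequency:
fc = 1 / (2*pi*R*C)
C = 17.1344 uF = 1.71344e-05 F
fc = 1 / (2*pi*82680.0*1.71344e-05)
   = 0.112344 Hz

Step 2 — magnitude at f = 0.52 Hz:
|H(f)| = 1 / sqrt(1 + (f/fc)^2)
f/fc = 0.52 / 0.112344 = 4.628641
|H| = 1 / sqrt(1 + 21.424318) = 0.211174
|H|_dB = 20*log10(0.211174) = -13.51 dB

fc = 0.112344 Hz; |H(0.52 Hz)| = -13.51 dB


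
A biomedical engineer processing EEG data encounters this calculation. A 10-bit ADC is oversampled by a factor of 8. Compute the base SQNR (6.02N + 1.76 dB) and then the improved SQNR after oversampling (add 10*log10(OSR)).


Step 1 — baseline SQNR at Nyquist:
SQNR_base = 6.02*N + 1.76
          = 6.02*10 + 1.76
          = 61.96 dB

Step 2 — oversampling processing gain:
G = 10*log10(OSR) = 10*log10(8) = 9.03 dB

Step 3 — total:
SQNR_total = 61.96 + 9.03 = 70.99 dB

Base SQNR = 61.96 dB; oversampled SQNR = 70.99 dB


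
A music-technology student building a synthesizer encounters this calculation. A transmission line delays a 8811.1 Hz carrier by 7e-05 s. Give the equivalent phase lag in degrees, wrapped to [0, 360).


Phase shift from frequency and time delay:
phi = 360 * f * t_delay
    = 360 * 8811.1 * 7e-05
    = 222.04 degrees
    mod 360 = 222.04 degrees

222.04 degrees


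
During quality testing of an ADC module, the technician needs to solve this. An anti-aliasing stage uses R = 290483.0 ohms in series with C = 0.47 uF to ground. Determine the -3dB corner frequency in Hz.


Cutoff frequency of a first-order RC filter:
fc = 1 / (2 * pi * R * C)
C = 0.47 uF = 4.7e-07 F
fc = 1 / (2 * pi * 290483.0 * 4.7e-07)
   = 1 / 0.85782450326516
   = 1.16574 Hz

1.16574 Hz


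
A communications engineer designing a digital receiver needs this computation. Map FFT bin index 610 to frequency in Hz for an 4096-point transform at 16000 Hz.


Frequency of DFT bin k:
f_k = k * fs / N
    = 610 * 16000 / 4096
    = 9760000 / 4096
    = 2382.812 Hz

2382.812 Hz


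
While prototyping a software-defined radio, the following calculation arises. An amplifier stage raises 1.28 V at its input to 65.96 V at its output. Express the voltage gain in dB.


Voltage gain in dB:
G = 20 * log10(Vout / Vin)
  = 20 * log10(65.96 / 1.28)
  = 20 * log10(51.53125)
  = 20 * 1.712071
  = 34.24 dB

34.24 dB


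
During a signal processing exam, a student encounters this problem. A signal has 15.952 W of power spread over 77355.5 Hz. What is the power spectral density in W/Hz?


Power spectral density:
PSD = P / BW
    = 15.952 / 77355.5
    = 0.00020622 W/Hz

0.00020622 W/Hz


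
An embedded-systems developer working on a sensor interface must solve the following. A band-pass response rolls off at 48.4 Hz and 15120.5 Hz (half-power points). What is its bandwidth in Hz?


Bandwidth is the difference of -3dB frequencies:
BW = f_high - f_low
   = 15120.5 - 48.4
   = 15072.1 Hz

15072.1 Hz


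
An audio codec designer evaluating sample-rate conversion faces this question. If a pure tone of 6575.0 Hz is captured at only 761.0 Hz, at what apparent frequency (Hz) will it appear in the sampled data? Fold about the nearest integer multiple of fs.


Compute the nearest integer multiple of fs to the signal:
n = round(6575.0 / 761.0) = 9
f_alias = |6575.0 - 9 * 761.0|
        = |6575.0 - 6849.0|
        = 274.0 Hz

274.0


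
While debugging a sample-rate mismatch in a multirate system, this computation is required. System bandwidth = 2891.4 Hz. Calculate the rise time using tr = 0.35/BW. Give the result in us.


Rise time from bandwidth relationship:
tr = 0.35 / BW
   = 0.35 / 2891.4
   = 0.000121048627 s
   = 121.0486 us

121.0486 us


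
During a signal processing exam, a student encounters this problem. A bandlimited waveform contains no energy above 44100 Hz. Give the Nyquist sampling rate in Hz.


The Nyquist rate is twice the maximum frequency component.
fs_min = 2 * fmax
      = 2 * 44100
      = 88200 Hz

88200


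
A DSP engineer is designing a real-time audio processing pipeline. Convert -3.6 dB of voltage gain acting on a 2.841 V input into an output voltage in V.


Output voltage from dB gain:
V_out = V_in * 10^(gain_dB / 20)
      = 2.841 * 10^(-3.6 / 20)
      = 2.841 * 0.660693
      = 1.877 V

1.877 V


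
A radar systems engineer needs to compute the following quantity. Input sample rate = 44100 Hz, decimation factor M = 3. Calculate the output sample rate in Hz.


Decimation reduces the sample rate:
fs_out = fs_in / M
       = 44100 / 3
       = 14700.0 Hz

14700.0 Hz


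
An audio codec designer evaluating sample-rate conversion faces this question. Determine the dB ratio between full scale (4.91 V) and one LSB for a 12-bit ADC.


Dynamic range from full-scale to LSB:
V_min = V_max / 2^bits = 4.91 / 2^12
DR = 20 * log10(V_max / V_min)
   = 20 * log10(2^12)
   = 20 * 12 * log10(2)
   = 72.25 dB

72.25 dB


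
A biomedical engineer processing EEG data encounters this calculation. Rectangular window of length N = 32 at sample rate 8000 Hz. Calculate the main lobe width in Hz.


Main lobe width for a rectangular window:
Width = 2 * fs / N
      = 2 * 8000 / 32
      = 16000 / 32
      = 500.0 Hz

500.0 Hz


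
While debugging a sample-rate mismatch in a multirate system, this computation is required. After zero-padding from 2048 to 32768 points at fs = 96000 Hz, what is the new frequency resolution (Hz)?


Frequency resolution after zero-padding:
N_padded = 2048 * 16 = 32768
df = fs / N_padded
   = 96000 / 32768
   = 2.9297 Hz

2.9297 Hz


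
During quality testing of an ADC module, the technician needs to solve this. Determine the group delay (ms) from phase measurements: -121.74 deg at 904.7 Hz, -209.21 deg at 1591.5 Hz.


Group delay from phase difference:
tau = -d(phi)/d(omega)
d(phi) = -87.47 deg = -1.526639 rad
d(omega) = 2*pi*(1591.5 - 904.7) = 4315.2917 rad/s
tau = -(-1.526639) / 4315.2917
    = 0.3538 ms

0.3538 ms


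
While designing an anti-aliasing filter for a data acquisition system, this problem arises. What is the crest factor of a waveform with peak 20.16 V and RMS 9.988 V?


Crest factor is the ratio of peak to RMS:
CF = V_peak / V_rms
   = 20.16 / 9.988
   = 2.0184

2.0184


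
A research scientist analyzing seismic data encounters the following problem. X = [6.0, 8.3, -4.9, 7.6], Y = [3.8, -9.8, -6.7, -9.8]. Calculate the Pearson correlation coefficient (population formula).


Pearson correlation coefficient (population):
r = cov(X,Y) / (std(X) * std(Y))
Mean X = 4.25, Mean Y = -5.625
Cov(X,Y) = -1.14125
Std(X) = 5.348131, Std(Y) = 5.586759
r = -0.0382

-0.0382


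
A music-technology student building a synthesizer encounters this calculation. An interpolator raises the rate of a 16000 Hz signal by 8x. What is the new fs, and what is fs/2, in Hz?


Step 1 — output sample rate after interpolation by L:
fs_out = L * fs_in = 8 * 16000 = 128000 Hz

Step 2 — Nyquist frequency of the output stream:
f_Nyq = fs_out / 2 = 128000 / 2 = 64000.0 Hz

fs_out = 128000 Hz; f_Nyquist = 64000.0 Hz


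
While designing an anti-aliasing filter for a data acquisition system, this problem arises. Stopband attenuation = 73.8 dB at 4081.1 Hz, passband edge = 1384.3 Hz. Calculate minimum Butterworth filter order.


Butterworth filter order formula:
n = log10(10^(A/10) - 1) / (2 * log10(f_stop/f_pass))
10^(73.8/10) - 1 = 23988328.1902
f_stop/f_pass = 4081.1 / 1384.3 = 2.9481
n = 7.8586 -> ceil = 8

8


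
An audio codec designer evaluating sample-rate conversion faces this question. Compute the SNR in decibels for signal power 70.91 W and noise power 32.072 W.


SNR in decibels:
SNR = 10 * log10(Ps / Pn)
    = 10 * log10(70.91 / 32.072)
    = 10 * log10(2.211)
    = 10 * 0.3446
    = 3.45 dB

3.45 dB


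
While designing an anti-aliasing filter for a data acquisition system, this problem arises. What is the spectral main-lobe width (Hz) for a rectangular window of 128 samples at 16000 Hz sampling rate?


Main lobe width for a rectangular window:
Width = 2 * fs / N
      = 2 * 16000 / 128
      = 32000 / 128
      = 250.0 Hz

250.0 Hz


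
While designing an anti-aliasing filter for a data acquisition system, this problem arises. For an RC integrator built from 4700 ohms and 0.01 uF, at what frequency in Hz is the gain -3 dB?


Cutoff frequency of a first-order RC filter:
fc = 1 / (2 * pi * R * C)
C = 0.01 uF = 1e-08 F
fc = 1 / (2 * pi * 4700 * 1e-08)
   = 1 / 0.00029530970943744
   = 3386.275385 Hz

3386.275385 Hz


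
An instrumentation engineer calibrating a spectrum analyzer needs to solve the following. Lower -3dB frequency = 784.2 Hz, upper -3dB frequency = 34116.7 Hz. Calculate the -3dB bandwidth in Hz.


Bandwidth is the difference of -3dB frequencies:
BW = f_high - f_low
   = 34116.7 - 784.2
   = 33332.5 Hz

33332.5 Hz


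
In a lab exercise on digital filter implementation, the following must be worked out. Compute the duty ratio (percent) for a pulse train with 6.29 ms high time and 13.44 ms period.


Duty cycle as a percentage:
DC = (t_on / T) * 100
   = (6.29 / 13.44) * 100
   = 0.468006 * 100
   = 46.8 %

46.8 %


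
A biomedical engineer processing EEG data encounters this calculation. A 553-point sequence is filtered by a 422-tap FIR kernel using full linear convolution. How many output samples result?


Linear convolution output length:
L = N + M - 1
  = 553 + 422 - 1
  = 974 samples

974


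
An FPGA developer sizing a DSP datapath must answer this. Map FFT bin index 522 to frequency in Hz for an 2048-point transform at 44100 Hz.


Frequency of DFT bin k:
f_k = k * fs / N
    = 522 * 44100 / 2048
    = 23020200 / 2048
    = 11240.332 Hz

11240.332 Hz


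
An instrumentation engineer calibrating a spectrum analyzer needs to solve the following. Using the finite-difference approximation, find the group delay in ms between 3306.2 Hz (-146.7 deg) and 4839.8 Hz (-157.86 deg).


Group delay from phase difference:
tau = -d(phi)/d(omega)
d(phi) = -11.16 deg = -0.194779 rad
d(omega) = 2*pi*(4839.8 - 3306.2) = 9635.893 rad/s
tau = -(-0.194779) / 9635.893
    = 0.0202 ms

0.0202 ms


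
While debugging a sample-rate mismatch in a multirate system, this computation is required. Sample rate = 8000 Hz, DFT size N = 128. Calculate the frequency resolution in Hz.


DFT frequency resolution:
df = fs / N
   = 8000 / 128
   = 62.5 Hz

62.5 Hz


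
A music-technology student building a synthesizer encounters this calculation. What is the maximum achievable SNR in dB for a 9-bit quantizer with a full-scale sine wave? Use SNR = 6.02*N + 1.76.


Theoretical SNR for a full-scale sinusoid:
SNR = 6.02 * N + 1.76
    = 6.02 * 9 + 1.76
    = 54.18 + 1.76
    = 55.94 dB

55.94 dB


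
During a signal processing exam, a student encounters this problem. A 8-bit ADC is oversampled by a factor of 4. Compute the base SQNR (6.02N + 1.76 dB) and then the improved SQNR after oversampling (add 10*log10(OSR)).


Step 1 — baseline SQNR at Nyquist:
SQNR_base = 6.02*N + 1.76
          = 6.02*8 + 1.76
          = 49.92 dB

Step 2 — oversampling processing gain:
G = 10*log10(OSR) = 10*log10(4) = 6.02 dB

Step 3 — total:
SQNR_total = 49.92 + 6.02 = 55.94 dB

Base SQNR = 49.92 dB; oversampled SQNR = 55.94 dB


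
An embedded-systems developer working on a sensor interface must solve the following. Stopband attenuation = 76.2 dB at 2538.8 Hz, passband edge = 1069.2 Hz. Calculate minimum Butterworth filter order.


Butterworth filter order formula:
n = log10(10^(A/10) - 1) / (2 * log10(f_stop/f_pass))
10^(76.2/10) - 1 = 41686937.347
f_stop/f_pass = 2538.8 / 1069.2 = 2.3745
n = 10.1446 -> ceil = 11

11


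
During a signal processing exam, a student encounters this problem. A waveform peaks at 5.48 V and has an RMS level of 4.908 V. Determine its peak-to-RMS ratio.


Crest factor is the ratio of peak to RMS:
CF = V_peak / V_rms
   = 5.48 / 4.908
   = 1.1165

1.1165


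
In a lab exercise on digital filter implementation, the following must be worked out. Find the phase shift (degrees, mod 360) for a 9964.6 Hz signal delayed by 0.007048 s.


Phase shift from frequency and time delay:
phi = 360 * f * t_delay
    = 360 * 9964.6 * 0.007048
    = 25282.98 degrees
    mod 360 = 82.98 degrees

82.98 degrees


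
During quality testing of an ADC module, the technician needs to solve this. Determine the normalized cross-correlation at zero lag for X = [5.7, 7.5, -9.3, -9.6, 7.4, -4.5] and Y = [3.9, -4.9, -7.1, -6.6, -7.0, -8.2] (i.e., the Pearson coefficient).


Pearson correlation coefficient (population):
r = cov(X,Y) / (std(X) * std(Y))
Mean X = -0.4667, Mean Y = -4.9833
Cov(X,Y) = 14.336111
Std(X) = 7.53982, Std(Y) = 4.091217
r = 0.4647

0.4647


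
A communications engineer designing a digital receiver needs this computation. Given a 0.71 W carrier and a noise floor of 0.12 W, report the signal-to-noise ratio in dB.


SNR in decibels:
SNR = 10 * log10(Ps / Pn)
    = 10 * log10(0.71 / 0.12)
    = 10 * log10(5.9167)
    = 10 * 0.7721
    = 7.72 dB

7.72 dB


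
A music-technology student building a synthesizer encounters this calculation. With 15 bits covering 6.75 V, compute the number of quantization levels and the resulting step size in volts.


Step 1 — number of quantization levels:
L = 2^N = 2^15 = 32768

Step 2 — LSB step size:
delta = Vfs / L
      = 6.75 / 32768
      = 0.00020599 V

Levels = 32768; step size = 0.00020599 V


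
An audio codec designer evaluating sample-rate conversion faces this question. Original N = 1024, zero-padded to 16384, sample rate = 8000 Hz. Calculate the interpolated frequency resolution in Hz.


Frequency resolution after zero-padding:
N_padded = 1024 * 16 = 16384
df = fs / N_padded
   = 8000 / 16384
   = 0.4883 Hz

0.4883 Hz


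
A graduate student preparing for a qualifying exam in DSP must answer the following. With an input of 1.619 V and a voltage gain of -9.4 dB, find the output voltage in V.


Output voltage from dB gain:
V_out = V_in * 10^(gain_dB / 20)
      = 1.619 * 10^(-9.4 / 20)
      = 1.619 * 0.338844
      = 0.5486 V

0.5486 V


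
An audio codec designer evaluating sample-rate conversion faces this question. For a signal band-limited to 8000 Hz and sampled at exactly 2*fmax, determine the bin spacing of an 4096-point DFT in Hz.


Step 1 — Nyquist sampling rate:
fs = 2 * fmax = 2 * 8000 = 16000 Hz

Step 2 — DFT bin spacing:
df = fs / N = 16000 / 4096 = 3.9062 Hz

3.9062 Hz


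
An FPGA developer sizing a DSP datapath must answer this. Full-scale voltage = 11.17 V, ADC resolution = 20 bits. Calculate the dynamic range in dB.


Dynamic range from full-scale to LSB:
V_min = V_max / 2^bits = 11.17 / 2^20
DR = 20 * log10(V_max / V_min)
   = 20 * log10(2^20)
   = 20 * 20 * log10(2)
   = 120.41 dB

120.41 dB


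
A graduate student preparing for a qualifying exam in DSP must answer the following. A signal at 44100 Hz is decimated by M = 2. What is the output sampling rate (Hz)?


Decimation reduces the sample rate:
fs_out = fs_in / M
       = 44100 / 2
       = 22050.0 Hz

22050.0 Hz


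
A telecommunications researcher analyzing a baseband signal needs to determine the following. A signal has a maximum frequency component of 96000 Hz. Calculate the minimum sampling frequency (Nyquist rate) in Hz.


The Nyquist rate is twice the maximum frequency component.
fs_min = 2 * fmax
      = 2 * 96000
      = 192000 Hz

192000


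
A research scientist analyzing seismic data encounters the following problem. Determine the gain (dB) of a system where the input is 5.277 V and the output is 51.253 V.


Voltage gain in dB:
G = 20 * log10(Vout / Vin)
  = 20 * log10(51.253 / 5.277)
  = 20 * log10(9.712526)
  = 20 * 0.987332
  = 19.75 dB

19.75 dB


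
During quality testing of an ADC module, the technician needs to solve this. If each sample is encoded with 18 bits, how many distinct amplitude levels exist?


Number of quantization levels = 2^N
= 2^18
= 262144

262144


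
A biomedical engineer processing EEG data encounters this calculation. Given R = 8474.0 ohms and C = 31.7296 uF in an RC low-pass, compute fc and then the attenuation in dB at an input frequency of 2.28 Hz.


Step 1 — cutoff frequency:
fc = 1 / (2*pi*R*C)
C = 31.7296 uF = 3.17296e-05 F
fc = 1 / (2*pi*8474.0*3.17296e-05)
   = 0.591926 Hz

Step 2 — magnitude at f = 2.28 Hz:
|H(f)| = 1 / sqrt(1 + (f/fc)^2)
f/fc = 2.28 / 0.591926 = 3.851833
|H| = 1 / sqrt(1 + 14.836617) = 0.2512863
|H|_dB = 20*log10(0.2512863) = -12.0 dB

fc = 0.591926 Hz; |H(2.28 Hz)| = -12.0 dB


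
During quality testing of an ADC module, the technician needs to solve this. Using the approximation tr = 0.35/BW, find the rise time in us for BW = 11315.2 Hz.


Rise time from bandwidth relationship:
tr = 0.35 / BW
   = 0.35 / 11315.2
   = 3.093184389e-05 s
   = 30.9318 us

30.9318 us


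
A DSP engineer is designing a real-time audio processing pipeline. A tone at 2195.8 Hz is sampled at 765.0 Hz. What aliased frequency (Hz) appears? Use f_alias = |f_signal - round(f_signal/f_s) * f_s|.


Compute the nearest integer multiple of fs to the signal:
n = round(2195.8 / 765.0) = 3
f_alias = |2195.8 - 3 * 765.0|
        = |2195.8 - 2295.0|
        = 99.2 Hz

99.2


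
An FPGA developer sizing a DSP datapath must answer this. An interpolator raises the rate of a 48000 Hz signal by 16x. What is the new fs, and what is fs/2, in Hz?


Step 1 — output sample rate after interpolation by L:
fs_out = L * fs_in = 16 * 48000 = 768000 Hz

Step 2 — Nyquist frequency of the output stream:
f_Nyq = fs_out / 2 = 768000 / 2 = 384000.0 Hz

fs_out = 768000 Hz; f_Nyquist = 384000.0 Hz


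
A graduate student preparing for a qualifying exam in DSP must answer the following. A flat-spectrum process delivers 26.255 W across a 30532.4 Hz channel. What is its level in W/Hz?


Power spectral density:
PSD = P / BW
    = 26.255 / 30532.4
    = 0.00085991 W/Hz

0.00085991 W/Hz


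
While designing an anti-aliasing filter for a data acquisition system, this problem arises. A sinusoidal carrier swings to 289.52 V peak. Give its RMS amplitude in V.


RMS voltage for a sinusoidal waveform:
V_rms = V_peak / sqrt(2)
      = 289.52 / 1.414214
      = 204.722 V

204.722 V


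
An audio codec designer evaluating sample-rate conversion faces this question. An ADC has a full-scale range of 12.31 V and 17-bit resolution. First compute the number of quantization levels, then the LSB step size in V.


Step 1 — number of quantization levels:
L = 2^N = 2^17 = 131072

Step 2 — LSB step size:
delta = Vfs / L
      = 12.31 / 131072
      = 9.392e-05 V

Levels = 131072; step size = 9.392e-05 V


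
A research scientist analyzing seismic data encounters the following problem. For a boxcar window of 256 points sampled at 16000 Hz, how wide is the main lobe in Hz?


Main lobe width for a rectangular window:
Width = 2 * fs / N
      = 2 * 16000 / 256
      = 32000 / 256
      = 125.0 Hz

125.0 Hz


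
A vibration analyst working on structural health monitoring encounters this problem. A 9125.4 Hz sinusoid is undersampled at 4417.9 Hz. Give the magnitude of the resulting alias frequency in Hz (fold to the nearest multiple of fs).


Compute the nearest integer multiple of fs to the signal:
n = round(9125.4 / 4417.9) = 2
f_alias = |9125.4 - 2 * 4417.9|
        = |9125.4 - 8835.8|
        = 289.6 Hz

289.6


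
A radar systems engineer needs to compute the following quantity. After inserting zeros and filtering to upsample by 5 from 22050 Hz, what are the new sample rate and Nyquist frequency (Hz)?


Step 1 — output sample rate after interpolation by L:
fs_out = L * fs_in = 5 * 22050 = 110250 Hz

Step 2 — Nyquist frequency of the output stream:
f_Nyq = fs_out / 2 = 110250 / 2 = 55125.0 Hz

fs_out = 110250 Hz; f_Nyquist = 55125.0 Hz
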